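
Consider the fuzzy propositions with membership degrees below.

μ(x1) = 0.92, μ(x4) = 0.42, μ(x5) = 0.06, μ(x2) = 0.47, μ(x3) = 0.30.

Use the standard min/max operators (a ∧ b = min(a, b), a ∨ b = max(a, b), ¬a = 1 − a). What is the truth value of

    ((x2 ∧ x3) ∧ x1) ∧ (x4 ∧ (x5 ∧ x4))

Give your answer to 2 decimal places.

0.06

x2 ∧ x3 = min(a, b) on (0.47, 0.30) = 0.30
(x2 ∧ x3) ∧ x1 = min(a, b) on (0.30, 0.92) = 0.30
x5 ∧ x4 = min(a, b) on (0.06, 0.42) = 0.06
x4 ∧ (x5 ∧ x4) = min(a, b) on (0.42, 0.06) = 0.06
((x2 ∧ x3) ∧ x1) ∧ (x4 ∧ (x5 ∧ x4)) = min(a, b) on (0.30, 0.06) = 0.06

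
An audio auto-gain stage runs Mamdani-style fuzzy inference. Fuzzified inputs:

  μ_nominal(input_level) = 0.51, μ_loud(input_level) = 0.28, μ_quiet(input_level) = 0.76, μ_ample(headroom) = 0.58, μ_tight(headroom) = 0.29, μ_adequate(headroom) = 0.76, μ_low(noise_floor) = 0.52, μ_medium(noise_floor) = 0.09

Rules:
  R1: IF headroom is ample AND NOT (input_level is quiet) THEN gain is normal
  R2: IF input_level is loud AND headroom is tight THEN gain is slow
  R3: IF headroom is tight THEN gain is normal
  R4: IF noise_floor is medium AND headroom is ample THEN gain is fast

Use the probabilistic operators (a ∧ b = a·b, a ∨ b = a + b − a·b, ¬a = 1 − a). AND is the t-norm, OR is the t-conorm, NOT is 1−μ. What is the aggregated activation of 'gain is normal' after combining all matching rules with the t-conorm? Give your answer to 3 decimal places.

0.389

R1: ample=0.58, ¬quiet=1−0.76=0.24; AND[a·b] → w = 0.1392
R2: loud=0.28, tight=0.29; AND[a·b] → w = 0.0812
R3: tight=0.29 → w = 0.2900
R4: medium=0.09, ample=0.58; AND[a·b] → w = 0.0522
Rules with consequent 'normal': {R1, R3} → strengths 0.1392, 0.2900
Aggregate via t-conorm [a + b − a·b]: 0.3888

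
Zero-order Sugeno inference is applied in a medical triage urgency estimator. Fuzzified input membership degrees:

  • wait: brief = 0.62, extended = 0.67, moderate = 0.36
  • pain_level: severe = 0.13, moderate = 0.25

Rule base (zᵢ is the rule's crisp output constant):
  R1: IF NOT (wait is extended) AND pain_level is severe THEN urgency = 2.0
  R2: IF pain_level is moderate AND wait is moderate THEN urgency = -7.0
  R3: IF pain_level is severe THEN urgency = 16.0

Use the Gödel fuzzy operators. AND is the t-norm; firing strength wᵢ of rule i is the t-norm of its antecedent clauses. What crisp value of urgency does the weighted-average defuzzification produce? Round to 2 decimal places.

R1 (z=2.0): ¬extended=1−0.67=0.33, severe=0.13; AND[min(a, b)] → w = 0.13
R2 (z=-7.0): moderate=0.25, moderate=0.36; AND[min(a, b)] → w = 0.25
R3 (z=16.0): severe=0.13 → w = 0.13
Weighted average = (0.13·2.0 + 0.25·-7.0 + 0.13·16.0) / (0.13 + 0.25 + 0.13)
  = 0.5900 / 0.5100 = 1.16

1.16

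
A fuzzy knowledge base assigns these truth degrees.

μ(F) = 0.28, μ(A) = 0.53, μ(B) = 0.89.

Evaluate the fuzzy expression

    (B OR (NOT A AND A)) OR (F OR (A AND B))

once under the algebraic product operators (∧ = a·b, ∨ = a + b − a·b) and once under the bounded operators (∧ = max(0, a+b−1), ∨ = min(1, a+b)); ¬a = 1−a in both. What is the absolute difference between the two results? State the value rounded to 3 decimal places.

0.031

Under algebraic product:
  NOT A = 1 − 0.5300 = 0.4700
  NOT A AND A = a·b on (0.4700, 0.5300) = 0.2491
  B OR (NOT A AND A) = a + b − a·b on (0.8900, 0.2491) = 0.9174
  A AND B = a·b on (0.5300, 0.8900) = 0.4717
  F OR (A AND B) = a + b − a·b on (0.2800, 0.4717) = 0.6196
  (B OR (NOT A AND A)) OR (F OR (A AND B)) = a + b − a·b on (0.9174, 0.6196) = 0.9686
  → value = 0.9686
Under bounded:
  NOT A = 1 − 0.53 = 0.47
  NOT A AND A = max(0, a+b−1) on (0.47, 0.53) = 0.00
  B OR (NOT A AND A) = min(1, a+b) on (0.89, 0.00) = 0.89
  A AND B = max(0, a+b−1) on (0.53, 0.89) = 0.42
  F OR (A AND B) = min(1, a+b) on (0.28, 0.42) = 0.70
  (B OR (NOT A AND A)) OR (F OR (A AND B)) = min(1, a+b) on (0.89, 0.70) = 1.00
  → value = 1.0000
|0.9686 − 1.0000| = 0.031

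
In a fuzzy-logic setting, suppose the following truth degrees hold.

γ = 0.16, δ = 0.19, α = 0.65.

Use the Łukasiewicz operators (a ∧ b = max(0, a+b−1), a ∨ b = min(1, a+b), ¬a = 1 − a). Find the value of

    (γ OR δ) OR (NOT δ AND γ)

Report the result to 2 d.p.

γ OR δ = min(1, a+b) on (0.16, 0.19) = 0.35
NOT δ = 1 − 0.19 = 0.81
NOT δ AND γ = max(0, a+b−1) on (0.81, 0.16) = 0.00
(γ OR δ) OR (NOT δ AND γ) = min(1, a+b) on (0.35, 0.00) = 0.35

0.35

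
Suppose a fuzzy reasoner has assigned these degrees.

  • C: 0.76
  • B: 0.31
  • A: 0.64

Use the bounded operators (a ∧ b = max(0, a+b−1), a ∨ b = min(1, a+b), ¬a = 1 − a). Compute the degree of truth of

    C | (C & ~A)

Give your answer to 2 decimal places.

~A = 1 − 0.64 = 0.36
C & ~A = max(0, a+b−1) on (0.76, 0.36) = 0.12
C | (C & ~A) = min(1, a+b) on (0.76, 0.12) = 0.88

0.88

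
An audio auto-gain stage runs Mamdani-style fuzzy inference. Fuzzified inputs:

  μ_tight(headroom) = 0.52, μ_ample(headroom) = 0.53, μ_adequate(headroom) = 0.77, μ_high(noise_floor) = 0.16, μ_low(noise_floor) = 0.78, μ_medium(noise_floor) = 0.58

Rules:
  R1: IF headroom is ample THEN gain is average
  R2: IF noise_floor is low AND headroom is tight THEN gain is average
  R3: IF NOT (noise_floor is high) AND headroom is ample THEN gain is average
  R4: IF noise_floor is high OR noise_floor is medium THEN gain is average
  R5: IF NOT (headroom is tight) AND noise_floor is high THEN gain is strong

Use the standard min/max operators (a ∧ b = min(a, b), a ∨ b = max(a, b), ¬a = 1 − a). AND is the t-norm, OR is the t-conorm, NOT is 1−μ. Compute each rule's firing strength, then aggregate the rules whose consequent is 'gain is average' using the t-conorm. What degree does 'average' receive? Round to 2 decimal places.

0.58

R1: ample=0.53 → w = 0.53
R2: low=0.78, tight=0.52; AND[min(a, b)] → w = 0.52
R3: ¬high=1−0.16=0.84, ample=0.53; AND[min(a, b)] → w = 0.53
R4: high=0.16, medium=0.58; OR[max(a, b)] → w = 0.58
R5: ¬tight=1−0.52=0.48, high=0.16; AND[min(a, b)] → w = 0.16
Rules with consequent 'average': {R1, R2, R3, R4} → strengths 0.53, 0.52, 0.53, 0.58
Aggregate via t-conorm [max(a, b)]: 0.58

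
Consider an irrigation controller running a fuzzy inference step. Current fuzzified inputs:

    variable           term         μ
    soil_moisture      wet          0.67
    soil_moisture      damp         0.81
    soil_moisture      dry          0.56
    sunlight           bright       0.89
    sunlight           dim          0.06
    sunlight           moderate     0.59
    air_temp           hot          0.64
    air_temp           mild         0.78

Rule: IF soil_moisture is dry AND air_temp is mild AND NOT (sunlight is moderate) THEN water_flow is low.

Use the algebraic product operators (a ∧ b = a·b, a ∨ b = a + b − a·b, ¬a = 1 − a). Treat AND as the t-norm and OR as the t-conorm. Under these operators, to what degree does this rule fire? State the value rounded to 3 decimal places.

firing strength: dry=0.56, mild=0.78, ¬moderate=1−0.59=0.41; AND[a·b] → w = 0.1791

0.179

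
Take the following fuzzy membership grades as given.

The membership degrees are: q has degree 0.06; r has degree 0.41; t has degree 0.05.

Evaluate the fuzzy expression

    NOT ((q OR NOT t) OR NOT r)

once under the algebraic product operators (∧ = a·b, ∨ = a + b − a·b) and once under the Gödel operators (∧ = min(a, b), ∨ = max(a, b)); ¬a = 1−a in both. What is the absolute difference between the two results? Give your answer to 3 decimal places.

Under algebraic product:
  NOT t = 1 − 0.0500 = 0.9500
  q OR NOT t = a + b − a·b on (0.0600, 0.9500) = 0.9530
  NOT r = 1 − 0.4100 = 0.5900
  (q OR NOT t) OR NOT r = a + b − a·b on (0.9530, 0.5900) = 0.9807
  NOT ((q OR NOT t) OR NOT r) = 1 − 0.9807 = 0.0193
  → value = 0.0193
Under Gödel:
  NOT t = 1 − 0.05 = 0.95
  q OR NOT t = max(a, b) on (0.06, 0.95) = 0.95
  NOT r = 1 − 0.41 = 0.59
  (q OR NOT t) OR NOT r = max(a, b) on (0.95, 0.59) = 0.95
  NOT ((q OR NOT t) OR NOT r) = 1 − 0.95 = 0.05
  → value = 0.0500
|0.0193 − 0.0500| = 0.031

0.031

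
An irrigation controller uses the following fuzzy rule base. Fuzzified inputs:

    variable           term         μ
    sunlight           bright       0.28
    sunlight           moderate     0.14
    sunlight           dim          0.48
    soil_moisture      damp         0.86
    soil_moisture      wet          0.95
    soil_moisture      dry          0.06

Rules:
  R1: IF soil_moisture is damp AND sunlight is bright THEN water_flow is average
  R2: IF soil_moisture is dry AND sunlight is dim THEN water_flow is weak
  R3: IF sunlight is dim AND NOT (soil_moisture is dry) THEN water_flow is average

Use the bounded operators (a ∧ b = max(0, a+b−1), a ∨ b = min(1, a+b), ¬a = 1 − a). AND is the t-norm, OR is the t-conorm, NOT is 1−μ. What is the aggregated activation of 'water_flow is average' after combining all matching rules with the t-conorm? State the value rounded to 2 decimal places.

0.56

R1: damp=0.86, bright=0.28; AND[max(0, a+b−1)] → w = 0.14
R2: dry=0.06, dim=0.48; AND[max(0, a+b−1)] → w = 0.00
R3: dim=0.48, ¬dry=1−0.06=0.94; AND[max(0, a+b−1)] → w = 0.42
Rules with consequent 'average': {R1, R3} → strengths 0.14, 0.42
Aggregate via t-conorm [min(1, a+b)]: 0.56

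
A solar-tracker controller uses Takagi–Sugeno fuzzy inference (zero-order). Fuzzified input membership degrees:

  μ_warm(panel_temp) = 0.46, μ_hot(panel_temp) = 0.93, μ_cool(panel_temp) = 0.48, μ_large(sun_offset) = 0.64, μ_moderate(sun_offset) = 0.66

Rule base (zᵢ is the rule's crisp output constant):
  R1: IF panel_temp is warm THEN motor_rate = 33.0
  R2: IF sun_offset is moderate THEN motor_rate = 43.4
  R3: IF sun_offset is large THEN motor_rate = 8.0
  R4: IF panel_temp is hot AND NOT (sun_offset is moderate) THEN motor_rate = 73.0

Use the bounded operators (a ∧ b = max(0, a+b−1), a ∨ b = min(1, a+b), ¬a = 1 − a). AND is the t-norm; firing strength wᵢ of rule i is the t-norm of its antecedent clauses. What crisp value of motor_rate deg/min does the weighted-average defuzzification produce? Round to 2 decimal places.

33.82

R1 (z=33.0): warm=0.46 → w = 0.46
R2 (z=43.4): moderate=0.66 → w = 0.66
R3 (z=8.0): large=0.64 → w = 0.64
R4 (z=73.0): hot=0.93, ¬moderate=1−0.66=0.34; AND[max(0, a+b−1)] → w = 0.27
Weighted average = (0.46·33.0 + 0.66·43.4 + 0.64·8.0 + 0.27·73.0) / (0.46 + 0.66 + 0.64 + 0.27)
  = 68.6540 / 2.0300 = 33.82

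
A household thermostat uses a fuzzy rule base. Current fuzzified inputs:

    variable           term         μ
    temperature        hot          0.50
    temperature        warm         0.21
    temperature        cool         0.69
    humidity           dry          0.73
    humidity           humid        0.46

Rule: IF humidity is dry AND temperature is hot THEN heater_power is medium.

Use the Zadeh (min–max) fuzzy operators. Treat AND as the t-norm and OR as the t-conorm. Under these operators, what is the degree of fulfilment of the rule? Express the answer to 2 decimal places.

0.50

firing strength: dry=0.73, hot=0.50; AND[min(a, b)] → w = 0.50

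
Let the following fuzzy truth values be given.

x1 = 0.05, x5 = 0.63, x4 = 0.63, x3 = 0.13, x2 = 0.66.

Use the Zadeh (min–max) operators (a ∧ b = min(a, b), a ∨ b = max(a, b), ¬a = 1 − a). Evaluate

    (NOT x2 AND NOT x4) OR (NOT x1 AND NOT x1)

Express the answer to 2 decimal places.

NOT x2 = 1 − 0.66 = 0.34
NOT x4 = 1 − 0.63 = 0.37
NOT x2 AND NOT x4 = min(a, b) on (0.34, 0.37) = 0.34
NOT x1 = 1 − 0.05 = 0.95
NOT x1 = 1 − 0.05 = 0.95
NOT x1 AND NOT x1 = min(a, b) on (0.95, 0.95) = 0.95
(NOT x2 AND NOT x4) OR (NOT x1 AND NOT x1) = max(a, b) on (0.34, 0.95) = 0.95

0.95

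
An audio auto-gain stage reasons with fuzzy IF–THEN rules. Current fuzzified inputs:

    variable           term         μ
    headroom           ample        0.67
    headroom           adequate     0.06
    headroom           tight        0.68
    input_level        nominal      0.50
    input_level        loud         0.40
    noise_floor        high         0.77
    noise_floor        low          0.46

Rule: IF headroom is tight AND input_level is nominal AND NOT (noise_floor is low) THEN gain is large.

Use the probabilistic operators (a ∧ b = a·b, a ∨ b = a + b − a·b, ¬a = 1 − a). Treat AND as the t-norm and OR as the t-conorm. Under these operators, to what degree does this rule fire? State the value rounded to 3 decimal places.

0.184

firing strength: tight=0.68, nominal=0.50, ¬low=1−0.46=0.54; AND[a·b] → w = 0.1836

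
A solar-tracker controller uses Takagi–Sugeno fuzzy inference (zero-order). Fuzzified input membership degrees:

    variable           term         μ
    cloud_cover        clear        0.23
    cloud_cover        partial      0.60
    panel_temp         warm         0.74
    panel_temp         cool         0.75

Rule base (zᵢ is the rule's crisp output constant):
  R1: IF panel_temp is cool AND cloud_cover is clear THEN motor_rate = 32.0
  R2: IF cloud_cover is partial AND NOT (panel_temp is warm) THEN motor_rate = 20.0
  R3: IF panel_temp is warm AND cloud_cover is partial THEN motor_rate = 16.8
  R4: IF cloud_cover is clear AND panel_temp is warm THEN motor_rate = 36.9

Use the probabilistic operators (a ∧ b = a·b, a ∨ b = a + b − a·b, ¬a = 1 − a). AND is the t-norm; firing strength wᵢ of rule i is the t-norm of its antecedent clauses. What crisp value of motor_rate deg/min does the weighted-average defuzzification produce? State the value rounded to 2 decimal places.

23.74

R1 (z=32.0): cool=0.75, clear=0.23; AND[a·b] → w = 0.1725
R2 (z=20.0): partial=0.60, ¬warm=1−0.74=0.26; AND[a·b] → w = 0.1560
R3 (z=16.8): warm=0.74, partial=0.60; AND[a·b] → w = 0.4440
R4 (z=36.9): clear=0.23, warm=0.74; AND[a·b] → w = 0.1702
Weighted average = (0.1725·32.0 + 0.1560·20.0 + 0.4440·16.8 + 0.1702·36.9) / (0.1725 + 0.1560 + 0.4440 + 0.1702)
  = 22.3796 / 0.9427 = 23.74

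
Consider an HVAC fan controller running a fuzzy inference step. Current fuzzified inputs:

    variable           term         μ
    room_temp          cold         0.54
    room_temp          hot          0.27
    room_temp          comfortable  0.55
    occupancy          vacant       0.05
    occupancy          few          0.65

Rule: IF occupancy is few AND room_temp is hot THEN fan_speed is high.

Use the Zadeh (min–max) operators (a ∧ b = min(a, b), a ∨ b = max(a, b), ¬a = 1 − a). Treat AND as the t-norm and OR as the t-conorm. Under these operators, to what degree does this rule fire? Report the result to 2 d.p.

0.27

firing strength: few=0.65, hot=0.27; AND[min(a, b)] → w = 0.27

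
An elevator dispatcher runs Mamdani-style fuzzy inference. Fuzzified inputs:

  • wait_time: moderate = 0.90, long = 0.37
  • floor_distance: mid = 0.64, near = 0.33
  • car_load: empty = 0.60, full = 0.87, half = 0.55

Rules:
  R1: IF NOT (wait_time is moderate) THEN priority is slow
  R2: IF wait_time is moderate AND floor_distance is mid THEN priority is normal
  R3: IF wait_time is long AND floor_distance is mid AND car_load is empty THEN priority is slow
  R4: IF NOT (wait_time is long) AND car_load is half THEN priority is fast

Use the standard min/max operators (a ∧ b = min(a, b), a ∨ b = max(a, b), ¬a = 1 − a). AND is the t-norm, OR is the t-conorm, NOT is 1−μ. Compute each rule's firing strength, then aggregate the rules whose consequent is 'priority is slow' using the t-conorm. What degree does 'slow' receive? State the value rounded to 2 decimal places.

0.37

R1: ¬moderate=1−0.90=0.10 → w = 0.10
R2: moderate=0.90, mid=0.64; AND[min(a, b)] → w = 0.64
R3: long=0.37, mid=0.64, empty=0.60; AND[min(a, b)] → w = 0.37
R4: ¬long=1−0.37=0.63, half=0.55; AND[min(a, b)] → w = 0.55
Rules with consequent 'slow': {R1, R3} → strengths 0.10, 0.37
Aggregate via t-conorm [max(a, b)]: 0.37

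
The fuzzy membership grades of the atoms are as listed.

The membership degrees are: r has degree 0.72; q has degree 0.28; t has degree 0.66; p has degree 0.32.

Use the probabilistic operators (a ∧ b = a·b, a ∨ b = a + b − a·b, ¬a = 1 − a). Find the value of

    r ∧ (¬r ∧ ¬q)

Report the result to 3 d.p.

¬r = 1 − 0.7200 = 0.2800
¬q = 1 − 0.2800 = 0.7200
¬r ∧ ¬q = a·b on (0.2800, 0.7200) = 0.2016
r ∧ (¬r ∧ ¬q) = a·b on (0.7200, 0.2016) = 0.1452

0.145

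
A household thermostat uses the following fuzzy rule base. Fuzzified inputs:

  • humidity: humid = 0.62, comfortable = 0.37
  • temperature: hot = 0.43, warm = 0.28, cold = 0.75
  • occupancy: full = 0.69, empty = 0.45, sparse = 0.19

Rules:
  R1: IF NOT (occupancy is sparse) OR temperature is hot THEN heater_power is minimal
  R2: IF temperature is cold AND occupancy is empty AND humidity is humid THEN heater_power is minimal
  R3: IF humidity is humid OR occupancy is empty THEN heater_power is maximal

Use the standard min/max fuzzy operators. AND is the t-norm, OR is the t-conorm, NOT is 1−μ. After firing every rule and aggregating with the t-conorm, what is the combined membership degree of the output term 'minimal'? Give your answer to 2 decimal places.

R1: ¬sparse=1−0.19=0.81, hot=0.43; OR[max(a, b)] → w = 0.81
R2: cold=0.75, empty=0.45, humid=0.62; AND[min(a, b)] → w = 0.45
R3: humid=0.62, empty=0.45; OR[max(a, b)] → w = 0.62
Rules with consequent 'minimal': {R1, R2} → strengths 0.81, 0.45
Aggregate via t-conorm [max(a, b)]: 0.81

0.81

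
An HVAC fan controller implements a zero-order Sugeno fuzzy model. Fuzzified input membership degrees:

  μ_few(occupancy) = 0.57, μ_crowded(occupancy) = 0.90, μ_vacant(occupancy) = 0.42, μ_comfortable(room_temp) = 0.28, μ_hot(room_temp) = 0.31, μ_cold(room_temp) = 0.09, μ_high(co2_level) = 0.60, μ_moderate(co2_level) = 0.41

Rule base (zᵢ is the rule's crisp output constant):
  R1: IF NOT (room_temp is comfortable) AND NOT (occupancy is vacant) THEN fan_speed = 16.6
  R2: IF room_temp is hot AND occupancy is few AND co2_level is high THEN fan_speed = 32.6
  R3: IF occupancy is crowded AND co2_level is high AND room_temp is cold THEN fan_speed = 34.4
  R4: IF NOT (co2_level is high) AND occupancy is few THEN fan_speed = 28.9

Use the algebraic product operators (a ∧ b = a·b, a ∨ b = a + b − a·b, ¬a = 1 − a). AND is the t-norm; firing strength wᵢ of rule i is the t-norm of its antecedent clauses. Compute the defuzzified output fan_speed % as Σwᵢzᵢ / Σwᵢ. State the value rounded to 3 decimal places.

23.305

R1 (z=16.6): ¬comfortable=1−0.28=0.72, ¬vacant=1−0.42=0.58; AND[a·b] → w = 0.4176
R2 (z=32.6): hot=0.31, few=0.57, high=0.60; AND[a·b] → w = 0.1060
R3 (z=34.4): crowded=0.90, high=0.60, cold=0.09; AND[a·b] → w = 0.0486
R4 (z=28.9): ¬high=1−0.60=0.40, few=0.57; AND[a·b] → w = 0.2280
Weighted average = (0.4176·16.6 + 0.1060·32.6 + 0.0486·34.4 + 0.2280·28.9) / (0.4176 + 0.1060 + 0.0486 + 0.2280)
  = 18.6495 / 0.8002 = 23.305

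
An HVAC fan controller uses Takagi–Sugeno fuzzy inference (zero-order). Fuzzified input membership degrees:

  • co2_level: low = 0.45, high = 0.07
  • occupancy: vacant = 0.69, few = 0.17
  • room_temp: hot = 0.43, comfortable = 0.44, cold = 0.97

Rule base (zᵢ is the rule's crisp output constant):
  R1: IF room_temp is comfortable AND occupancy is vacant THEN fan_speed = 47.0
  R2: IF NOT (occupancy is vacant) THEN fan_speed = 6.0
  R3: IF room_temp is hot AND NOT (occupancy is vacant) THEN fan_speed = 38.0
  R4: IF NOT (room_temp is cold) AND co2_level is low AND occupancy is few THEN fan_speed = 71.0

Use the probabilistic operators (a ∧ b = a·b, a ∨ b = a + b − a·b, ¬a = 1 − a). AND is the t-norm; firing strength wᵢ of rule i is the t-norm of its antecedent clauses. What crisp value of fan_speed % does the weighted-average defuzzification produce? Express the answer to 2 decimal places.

28.51

R1 (z=47.0): comfortable=0.44, vacant=0.69; AND[a·b] → w = 0.3036
R2 (z=6.0): ¬vacant=1−0.69=0.31 → w = 0.3100
R3 (z=38.0): hot=0.43, ¬vacant=1−0.69=0.31; AND[a·b] → w = 0.1333
R4 (z=71.0): ¬cold=1−0.97=0.03, low=0.45, few=0.17; AND[a·b] → w = 0.0023
Weighted average = (0.3036·47.0 + 0.3100·6.0 + 0.1333·38.0 + 0.0023·71.0) / (0.3036 + 0.3100 + 0.1333 + 0.0023)
  = 21.3575 / 0.7492 = 28.51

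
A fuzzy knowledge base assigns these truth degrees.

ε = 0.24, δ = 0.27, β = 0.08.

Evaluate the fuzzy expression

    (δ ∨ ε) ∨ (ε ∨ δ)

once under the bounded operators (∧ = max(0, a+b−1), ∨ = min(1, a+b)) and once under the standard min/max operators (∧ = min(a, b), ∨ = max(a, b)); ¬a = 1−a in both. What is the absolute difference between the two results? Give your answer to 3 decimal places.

0.730

Under bounded:
  δ ∨ ε = min(1, a+b) on (0.27, 0.24) = 0.51
  ε ∨ δ = min(1, a+b) on (0.24, 0.27) = 0.51
  (δ ∨ ε) ∨ (ε ∨ δ) = min(1, a+b) on (0.51, 0.51) = 1.00
  → value = 1.0000
Under standard min/max:
  δ ∨ ε = max(a, b) on (0.27, 0.24) = 0.27
  ε ∨ δ = max(a, b) on (0.24, 0.27) = 0.27
  (δ ∨ ε) ∨ (ε ∨ δ) = max(a, b) on (0.27, 0.27) = 0.27
  → value = 0.2700
|1.0000 − 0.2700| = 0.730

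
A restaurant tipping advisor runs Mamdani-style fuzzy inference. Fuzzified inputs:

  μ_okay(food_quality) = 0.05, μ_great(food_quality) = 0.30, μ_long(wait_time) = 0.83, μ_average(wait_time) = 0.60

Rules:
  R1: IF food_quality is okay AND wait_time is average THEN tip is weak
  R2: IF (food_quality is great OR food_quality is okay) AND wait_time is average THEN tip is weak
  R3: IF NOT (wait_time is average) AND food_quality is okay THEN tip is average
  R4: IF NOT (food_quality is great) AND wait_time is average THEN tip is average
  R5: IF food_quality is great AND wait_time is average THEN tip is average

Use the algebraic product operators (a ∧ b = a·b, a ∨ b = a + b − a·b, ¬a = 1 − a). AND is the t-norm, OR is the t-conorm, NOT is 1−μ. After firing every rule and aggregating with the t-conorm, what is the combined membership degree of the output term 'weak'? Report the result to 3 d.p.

0.225

R1: okay=0.05, average=0.60; AND[a·b] → w = 0.0300
R2: (great=0.30 OR okay=0.05) = 0.3350; AND[a·b] with average=0.60 → w = 0.2010
R3: ¬average=1−0.60=0.40, okay=0.05; AND[a·b] → w = 0.0200
R4: ¬great=1−0.30=0.70, average=0.60; AND[a·b] → w = 0.4200
R5: great=0.30, average=0.60; AND[a·b] → w = 0.1800
Rules with consequent 'weak': {R1, R2} → strengths 0.0300, 0.2010
Aggregate via t-conorm [a + b − a·b]: 0.2250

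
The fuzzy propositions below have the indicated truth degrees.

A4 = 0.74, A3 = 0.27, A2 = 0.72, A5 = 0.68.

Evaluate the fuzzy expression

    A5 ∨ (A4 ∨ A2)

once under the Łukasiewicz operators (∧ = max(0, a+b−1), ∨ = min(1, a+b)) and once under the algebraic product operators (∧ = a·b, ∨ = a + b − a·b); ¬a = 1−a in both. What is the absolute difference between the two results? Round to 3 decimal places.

Under Łukasiewicz:
  A4 ∨ A2 = min(1, a+b) on (0.74, 0.72) = 1.00
  A5 ∨ (A4 ∨ A2) = min(1, a+b) on (0.68, 1.00) = 1.00
  → value = 1.0000
Under algebraic product:
  A4 ∨ A2 = a + b − a·b on (0.7400, 0.7200) = 0.9272
  A5 ∨ (A4 ∨ A2) = a + b − a·b on (0.6800, 0.9272) = 0.9767
  → value = 0.9767
|1.0000 − 0.9767| = 0.023

0.023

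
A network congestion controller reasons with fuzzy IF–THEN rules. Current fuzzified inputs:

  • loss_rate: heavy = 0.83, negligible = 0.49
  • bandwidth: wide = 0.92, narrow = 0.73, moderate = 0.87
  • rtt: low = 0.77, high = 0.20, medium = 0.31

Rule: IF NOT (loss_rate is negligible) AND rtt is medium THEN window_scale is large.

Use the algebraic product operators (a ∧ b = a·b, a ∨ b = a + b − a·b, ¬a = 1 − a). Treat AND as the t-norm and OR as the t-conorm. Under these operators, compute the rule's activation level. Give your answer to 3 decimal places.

0.158

firing strength: ¬negligible=1−0.49=0.51, medium=0.31; AND[a·b] → w = 0.1581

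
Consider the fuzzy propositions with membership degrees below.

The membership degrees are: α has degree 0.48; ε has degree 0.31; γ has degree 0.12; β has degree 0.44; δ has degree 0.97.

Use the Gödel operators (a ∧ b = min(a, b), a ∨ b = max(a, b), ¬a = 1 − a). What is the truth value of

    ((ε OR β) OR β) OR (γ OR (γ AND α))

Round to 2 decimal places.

0.44

ε OR β = max(a, b) on (0.31, 0.44) = 0.44
(ε OR β) OR β = max(a, b) on (0.44, 0.44) = 0.44
γ AND α = min(a, b) on (0.12, 0.48) = 0.12
γ OR (γ AND α) = max(a, b) on (0.12, 0.12) = 0.12
((ε OR β) OR β) OR (γ OR (γ AND α)) = max(a, b) on (0.44, 0.12) = 0.44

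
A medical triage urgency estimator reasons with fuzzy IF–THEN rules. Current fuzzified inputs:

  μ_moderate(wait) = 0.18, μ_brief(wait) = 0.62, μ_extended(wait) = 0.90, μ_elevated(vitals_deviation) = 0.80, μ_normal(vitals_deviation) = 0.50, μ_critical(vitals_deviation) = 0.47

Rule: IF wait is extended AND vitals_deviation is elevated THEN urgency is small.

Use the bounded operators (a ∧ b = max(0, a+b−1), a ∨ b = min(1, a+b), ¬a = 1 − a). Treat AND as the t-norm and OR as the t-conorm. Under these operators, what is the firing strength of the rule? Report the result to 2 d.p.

0.70

firing strength: extended=0.90, elevated=0.80; AND[max(0, a+b−1)] → w = 0.70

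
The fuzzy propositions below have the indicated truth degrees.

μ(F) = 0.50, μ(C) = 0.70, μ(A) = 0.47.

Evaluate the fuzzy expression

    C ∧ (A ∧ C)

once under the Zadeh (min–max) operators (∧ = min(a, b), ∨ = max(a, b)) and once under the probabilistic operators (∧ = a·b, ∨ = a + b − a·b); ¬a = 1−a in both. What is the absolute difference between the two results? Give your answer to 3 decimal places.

Under Zadeh (min–max):
  A ∧ C = min(a, b) on (0.47, 0.70) = 0.47
  C ∧ (A ∧ C) = min(a, b) on (0.70, 0.47) = 0.47
  → value = 0.4700
Under probabilistic:
  A ∧ C = a·b on (0.4700, 0.7000) = 0.3290
  C ∧ (A ∧ C) = a·b on (0.7000, 0.3290) = 0.2303
  → value = 0.2303
|0.4700 − 0.2303| = 0.240

0.240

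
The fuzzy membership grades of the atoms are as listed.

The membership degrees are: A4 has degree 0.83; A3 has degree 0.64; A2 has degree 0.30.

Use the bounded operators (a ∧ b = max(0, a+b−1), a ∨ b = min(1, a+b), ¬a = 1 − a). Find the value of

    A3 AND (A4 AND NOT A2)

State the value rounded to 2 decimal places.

0.17

NOT A2 = 1 − 0.30 = 0.70
A4 AND NOT A2 = max(0, a+b−1) on (0.83, 0.70) = 0.53
A3 AND (A4 AND NOT A2) = max(0, a+b−1) on (0.64, 0.53) = 0.17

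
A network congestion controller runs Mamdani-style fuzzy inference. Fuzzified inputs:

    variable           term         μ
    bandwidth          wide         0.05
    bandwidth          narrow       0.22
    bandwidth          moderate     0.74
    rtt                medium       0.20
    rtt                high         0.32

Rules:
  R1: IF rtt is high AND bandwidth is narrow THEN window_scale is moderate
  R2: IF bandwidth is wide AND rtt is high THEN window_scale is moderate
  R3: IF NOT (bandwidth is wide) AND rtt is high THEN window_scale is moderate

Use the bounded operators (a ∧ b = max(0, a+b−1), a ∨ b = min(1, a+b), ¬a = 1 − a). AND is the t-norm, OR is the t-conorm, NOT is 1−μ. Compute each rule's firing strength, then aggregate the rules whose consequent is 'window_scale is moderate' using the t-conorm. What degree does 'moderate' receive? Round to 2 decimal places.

R1: high=0.32, narrow=0.22; AND[max(0, a+b−1)] → w = 0.00
R2: wide=0.05, high=0.32; AND[max(0, a+b−1)] → w = 0.00
R3: ¬wide=1−0.05=0.95, high=0.32; AND[max(0, a+b−1)] → w = 0.27
Rules with consequent 'moderate': {R1, R2, R3} → strengths 0.00, 0.00, 0.27
Aggregate via t-conorm [min(1, a+b)]: 0.27

0.27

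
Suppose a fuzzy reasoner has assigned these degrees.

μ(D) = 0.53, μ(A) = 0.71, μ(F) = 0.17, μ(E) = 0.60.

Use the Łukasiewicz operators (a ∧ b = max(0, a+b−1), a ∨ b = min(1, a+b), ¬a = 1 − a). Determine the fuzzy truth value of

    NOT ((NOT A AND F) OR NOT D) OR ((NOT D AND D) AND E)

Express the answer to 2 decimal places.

NOT A = 1 − 0.71 = 0.29
NOT A AND F = max(0, a+b−1) on (0.29, 0.17) = 0.00
NOT D = 1 − 0.53 = 0.47
(NOT A AND F) OR NOT D = min(1, a+b) on (0.00, 0.47) = 0.47
NOT ((NOT A AND F) OR NOT D) = 1 − 0.47 = 0.53
NOT D = 1 − 0.53 = 0.47
NOT D AND D = max(0, a+b−1) on (0.47, 0.53) = 0.00
(NOT D AND D) AND E = max(0, a+b−1) on (0.00, 0.60) = 0.00
NOT ((NOT A AND F) OR NOT D) OR ((NOT D AND D) AND E) = min(1, a+b) on (0.53, 0.00) = 0.53

0.53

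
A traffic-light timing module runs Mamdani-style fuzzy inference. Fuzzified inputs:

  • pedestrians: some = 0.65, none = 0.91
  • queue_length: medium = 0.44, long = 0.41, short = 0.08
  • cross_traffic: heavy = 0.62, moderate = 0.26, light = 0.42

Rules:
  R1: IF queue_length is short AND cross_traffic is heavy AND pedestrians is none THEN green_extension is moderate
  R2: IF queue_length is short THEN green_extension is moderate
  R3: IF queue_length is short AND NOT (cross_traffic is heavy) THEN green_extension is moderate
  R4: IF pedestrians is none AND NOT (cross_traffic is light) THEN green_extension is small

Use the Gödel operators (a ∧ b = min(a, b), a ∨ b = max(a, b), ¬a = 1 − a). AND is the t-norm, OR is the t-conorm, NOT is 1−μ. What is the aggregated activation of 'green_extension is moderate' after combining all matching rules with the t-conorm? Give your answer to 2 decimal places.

R1: short=0.08, heavy=0.62, none=0.91; AND[min(a, b)] → w = 0.08
R2: short=0.08 → w = 0.08
R3: short=0.08, ¬heavy=1−0.62=0.38; AND[min(a, b)] → w = 0.08
R4: none=0.91, ¬light=1−0.42=0.58; AND[min(a, b)] → w = 0.58
Rules with consequent 'moderate': {R1, R2, R3} → strengths 0.08, 0.08, 0.08
Aggregate via t-conorm [max(a, b)]: 0.08

0.08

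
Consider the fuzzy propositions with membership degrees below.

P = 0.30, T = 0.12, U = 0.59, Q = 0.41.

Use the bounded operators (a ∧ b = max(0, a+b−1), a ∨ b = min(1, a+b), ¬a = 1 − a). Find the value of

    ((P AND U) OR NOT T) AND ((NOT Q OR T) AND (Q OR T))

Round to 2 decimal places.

0.12

P AND U = max(0, a+b−1) on (0.30, 0.59) = 0.00
NOT T = 1 − 0.12 = 0.88
(P AND U) OR NOT T = min(1, a+b) on (0.00, 0.88) = 0.88
NOT Q = 1 − 0.41 = 0.59
NOT Q OR T = min(1, a+b) on (0.59, 0.12) = 0.71
Q OR T = min(1, a+b) on (0.41, 0.12) = 0.53
(NOT Q OR T) AND (Q OR T) = max(0, a+b−1) on (0.71, 0.53) = 0.24
((P AND U) OR NOT T) AND ((NOT Q OR T) AND (Q OR T)) = max(0, a+b−1) on (0.88, 0.24) = 0.12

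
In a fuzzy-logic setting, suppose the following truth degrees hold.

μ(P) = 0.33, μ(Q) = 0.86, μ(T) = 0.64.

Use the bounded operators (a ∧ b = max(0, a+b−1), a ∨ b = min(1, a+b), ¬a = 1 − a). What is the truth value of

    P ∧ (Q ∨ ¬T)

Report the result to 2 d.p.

¬T = 1 − 0.64 = 0.36
Q ∨ ¬T = min(1, a+b) on (0.86, 0.36) = 1.00
P ∧ (Q ∨ ¬T) = max(0, a+b−1) on (0.33, 1.00) = 0.33

0.33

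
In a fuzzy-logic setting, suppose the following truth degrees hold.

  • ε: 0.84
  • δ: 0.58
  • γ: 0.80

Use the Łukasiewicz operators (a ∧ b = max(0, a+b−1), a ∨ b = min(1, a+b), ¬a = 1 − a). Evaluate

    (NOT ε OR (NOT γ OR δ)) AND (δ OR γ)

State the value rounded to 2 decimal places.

NOT ε = 1 − 0.84 = 0.16
NOT γ = 1 − 0.80 = 0.20
NOT γ OR δ = min(1, a+b) on (0.20, 0.58) = 0.78
NOT ε OR (NOT γ OR δ) = min(1, a+b) on (0.16, 0.78) = 0.94
δ OR γ = min(1, a+b) on (0.58, 0.80) = 1.00
(NOT ε OR (NOT γ OR δ)) AND (δ OR γ) = max(0, a+b−1) on (0.94, 1.00) = 0.94

0.94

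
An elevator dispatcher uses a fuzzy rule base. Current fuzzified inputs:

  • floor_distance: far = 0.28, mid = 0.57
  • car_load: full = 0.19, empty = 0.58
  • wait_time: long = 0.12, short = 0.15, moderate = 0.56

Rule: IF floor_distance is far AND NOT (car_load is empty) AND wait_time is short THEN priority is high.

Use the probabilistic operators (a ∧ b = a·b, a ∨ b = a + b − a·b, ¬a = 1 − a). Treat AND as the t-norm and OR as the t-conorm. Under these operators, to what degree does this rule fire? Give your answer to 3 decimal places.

0.018

firing strength: far=0.28, ¬empty=1−0.58=0.42, short=0.15; AND[a·b] → w = 0.0176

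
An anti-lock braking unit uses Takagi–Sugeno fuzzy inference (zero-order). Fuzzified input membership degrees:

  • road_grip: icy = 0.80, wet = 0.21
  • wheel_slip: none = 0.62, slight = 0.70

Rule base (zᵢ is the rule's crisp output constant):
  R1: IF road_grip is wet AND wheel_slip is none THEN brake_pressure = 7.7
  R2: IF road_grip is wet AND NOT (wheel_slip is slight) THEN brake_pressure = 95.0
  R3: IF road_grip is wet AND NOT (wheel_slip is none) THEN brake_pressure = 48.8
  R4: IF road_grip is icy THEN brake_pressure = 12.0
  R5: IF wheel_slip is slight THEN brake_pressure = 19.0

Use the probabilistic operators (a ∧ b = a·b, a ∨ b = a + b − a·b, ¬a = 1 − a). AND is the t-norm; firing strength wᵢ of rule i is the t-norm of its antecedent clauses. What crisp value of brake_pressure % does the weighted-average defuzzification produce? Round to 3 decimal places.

R1 (z=7.7): wet=0.21, none=0.62; AND[a·b] → w = 0.1302
R2 (z=95.0): wet=0.21, ¬slight=1−0.70=0.30; AND[a·b] → w = 0.0630
R3 (z=48.8): wet=0.21, ¬none=1−0.62=0.38; AND[a·b] → w = 0.0798
R4 (z=12.0): icy=0.80 → w = 0.8000
R5 (z=19.0): slight=0.70 → w = 0.7000
Weighted average = (0.1302·7.7 + 0.0630·95.0 + 0.0798·48.8 + 0.8000·12.0 + 0.7000·19.0) / (0.1302 + 0.0630 + 0.0798 + 0.8000 + 0.7000)
  = 33.7818 / 1.7730 = 19.053

19.053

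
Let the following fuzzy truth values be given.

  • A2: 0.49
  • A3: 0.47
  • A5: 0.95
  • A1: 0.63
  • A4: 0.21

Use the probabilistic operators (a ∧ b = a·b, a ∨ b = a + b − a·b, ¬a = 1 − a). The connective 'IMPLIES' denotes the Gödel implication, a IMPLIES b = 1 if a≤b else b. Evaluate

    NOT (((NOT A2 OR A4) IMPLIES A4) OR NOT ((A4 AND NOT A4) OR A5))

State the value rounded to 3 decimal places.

0.757

NOT A2 = 1 − 0.4900 = 0.5100
NOT A2 OR A4 = a + b − a·b on (0.5100, 0.2100) = 0.6129
(NOT A2 OR A4) IMPLIES A4  [Gödel: 1 if a≤b else b] with a=0.6129, b=0.2100 → 0.2100
NOT A4 = 1 − 0.2100 = 0.7900
A4 AND NOT A4 = a·b on (0.2100, 0.7900) = 0.1659
(A4 AND NOT A4) OR A5 = a + b − a·b on (0.1659, 0.9500) = 0.9583
NOT ((A4 AND NOT A4) OR A5) = 1 − 0.9583 = 0.0417
((NOT A2 OR A4) IMPLIES A4) OR NOT ((A4 AND NOT A4) OR A5) = a + b − a·b on (0.2100, 0.0417) = 0.2429
NOT (((NOT A2 OR A4) IMPLIES A4) OR NOT ((A4 AND NOT A4) OR A5)) = 1 − 0.2429 = 0.7571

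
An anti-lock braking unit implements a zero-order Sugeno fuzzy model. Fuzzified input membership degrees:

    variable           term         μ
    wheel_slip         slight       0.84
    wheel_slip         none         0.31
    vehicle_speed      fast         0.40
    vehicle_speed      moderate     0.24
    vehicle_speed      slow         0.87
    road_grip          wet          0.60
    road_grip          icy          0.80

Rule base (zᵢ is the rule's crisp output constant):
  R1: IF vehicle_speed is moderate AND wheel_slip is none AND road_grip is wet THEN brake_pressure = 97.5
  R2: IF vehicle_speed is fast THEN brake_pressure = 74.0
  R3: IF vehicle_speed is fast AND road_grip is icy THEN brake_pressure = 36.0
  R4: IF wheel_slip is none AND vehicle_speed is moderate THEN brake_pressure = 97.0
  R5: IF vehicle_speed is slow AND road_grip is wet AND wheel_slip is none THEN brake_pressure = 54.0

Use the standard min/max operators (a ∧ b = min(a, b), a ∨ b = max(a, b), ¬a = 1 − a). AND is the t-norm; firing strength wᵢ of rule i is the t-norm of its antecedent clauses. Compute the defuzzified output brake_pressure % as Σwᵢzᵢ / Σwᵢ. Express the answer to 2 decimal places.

R1 (z=97.5): moderate=0.24, none=0.31, wet=0.60; AND[min(a, b)] → w = 0.24
R2 (z=74.0): fast=0.40 → w = 0.40
R3 (z=36.0): fast=0.40, icy=0.80; AND[min(a, b)] → w = 0.40
R4 (z=97.0): none=0.31, moderate=0.24; AND[min(a, b)] → w = 0.24
R5 (z=54.0): slow=0.87, wet=0.60, none=0.31; AND[min(a, b)] → w = 0.31
Weighted average = (0.24·97.5 + 0.40·74.0 + 0.40·36.0 + 0.24·97.0 + 0.31·54.0) / (0.24 + 0.40 + 0.40 + 0.24 + 0.31)
  = 107.4200 / 1.5900 = 67.56

67.56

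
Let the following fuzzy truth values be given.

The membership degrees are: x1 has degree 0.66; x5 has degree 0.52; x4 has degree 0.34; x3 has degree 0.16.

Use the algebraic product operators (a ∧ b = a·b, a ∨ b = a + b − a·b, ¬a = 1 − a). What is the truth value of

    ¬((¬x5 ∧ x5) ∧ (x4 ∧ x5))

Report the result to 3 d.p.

0.956

¬x5 = 1 − 0.5200 = 0.4800
¬x5 ∧ x5 = a·b on (0.4800, 0.5200) = 0.2496
x4 ∧ x5 = a·b on (0.3400, 0.5200) = 0.1768
(¬x5 ∧ x5) ∧ (x4 ∧ x5) = a·b on (0.2496, 0.1768) = 0.0441
¬((¬x5 ∧ x5) ∧ (x4 ∧ x5)) = 1 − 0.0441 = 0.9559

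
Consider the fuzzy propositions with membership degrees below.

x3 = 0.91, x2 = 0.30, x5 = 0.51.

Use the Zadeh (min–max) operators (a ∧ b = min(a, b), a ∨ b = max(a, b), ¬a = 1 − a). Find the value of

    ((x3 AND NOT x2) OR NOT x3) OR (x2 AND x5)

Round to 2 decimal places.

0.70

NOT x2 = 1 − 0.30 = 0.70
x3 AND NOT x2 = min(a, b) on (0.91, 0.70) = 0.70
NOT x3 = 1 − 0.91 = 0.09
(x3 AND NOT x2) OR NOT x3 = max(a, b) on (0.70, 0.09) = 0.70
x2 AND x5 = min(a, b) on (0.30, 0.51) = 0.30
((x3 AND NOT x2) OR NOT x3) OR (x2 AND x5) = max(a, b) on (0.70, 0.30) = 0.70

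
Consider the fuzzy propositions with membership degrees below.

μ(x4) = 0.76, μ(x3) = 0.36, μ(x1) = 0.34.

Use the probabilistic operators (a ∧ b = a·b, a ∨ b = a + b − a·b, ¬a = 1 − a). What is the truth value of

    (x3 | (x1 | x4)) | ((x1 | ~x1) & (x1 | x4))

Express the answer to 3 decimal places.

0.965

x1 | x4 = a + b − a·b on (0.3400, 0.7600) = 0.8416
x3 | (x1 | x4) = a + b − a·b on (0.3600, 0.8416) = 0.8986
~x1 = 1 − 0.3400 = 0.6600
x1 | ~x1 = a + b − a·b on (0.3400, 0.6600) = 0.7756
x1 | x4 = a + b − a·b on (0.3400, 0.7600) = 0.8416
(x1 | ~x1) & (x1 | x4) = a·b on (0.7756, 0.8416) = 0.6527
(x3 | (x1 | x4)) | ((x1 | ~x1) & (x1 | x4)) = a + b − a·b on (0.8986, 0.6527) = 0.9648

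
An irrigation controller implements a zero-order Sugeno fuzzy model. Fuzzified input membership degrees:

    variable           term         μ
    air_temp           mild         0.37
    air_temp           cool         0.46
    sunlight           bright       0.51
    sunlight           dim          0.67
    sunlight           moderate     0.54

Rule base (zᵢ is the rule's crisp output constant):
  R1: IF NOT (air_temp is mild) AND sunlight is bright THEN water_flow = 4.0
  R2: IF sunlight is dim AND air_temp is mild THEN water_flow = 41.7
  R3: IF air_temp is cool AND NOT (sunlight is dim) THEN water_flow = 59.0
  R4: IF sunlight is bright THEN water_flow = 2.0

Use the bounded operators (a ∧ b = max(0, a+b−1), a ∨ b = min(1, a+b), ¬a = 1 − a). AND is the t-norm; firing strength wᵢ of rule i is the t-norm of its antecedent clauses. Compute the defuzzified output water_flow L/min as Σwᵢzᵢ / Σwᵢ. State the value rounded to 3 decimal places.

R1 (z=4.0): ¬mild=1−0.37=0.63, bright=0.51; AND[max(0, a+b−1)] → w = 0.14
R2 (z=41.7): dim=0.67, mild=0.37; AND[max(0, a+b−1)] → w = 0.04
R3 (z=59.0): cool=0.46, ¬dim=1−0.67=0.33; AND[max(0, a+b−1)] → w = 0.00
R4 (z=2.0): bright=0.51 → w = 0.51
Weighted average = (0.14·4.0 + 0.04·41.7 + 0.00·59.0 + 0.51·2.0) / (0.14 + 0.04 + 0.00 + 0.51)
  = 3.2480 / 0.6900 = 4.707

4.707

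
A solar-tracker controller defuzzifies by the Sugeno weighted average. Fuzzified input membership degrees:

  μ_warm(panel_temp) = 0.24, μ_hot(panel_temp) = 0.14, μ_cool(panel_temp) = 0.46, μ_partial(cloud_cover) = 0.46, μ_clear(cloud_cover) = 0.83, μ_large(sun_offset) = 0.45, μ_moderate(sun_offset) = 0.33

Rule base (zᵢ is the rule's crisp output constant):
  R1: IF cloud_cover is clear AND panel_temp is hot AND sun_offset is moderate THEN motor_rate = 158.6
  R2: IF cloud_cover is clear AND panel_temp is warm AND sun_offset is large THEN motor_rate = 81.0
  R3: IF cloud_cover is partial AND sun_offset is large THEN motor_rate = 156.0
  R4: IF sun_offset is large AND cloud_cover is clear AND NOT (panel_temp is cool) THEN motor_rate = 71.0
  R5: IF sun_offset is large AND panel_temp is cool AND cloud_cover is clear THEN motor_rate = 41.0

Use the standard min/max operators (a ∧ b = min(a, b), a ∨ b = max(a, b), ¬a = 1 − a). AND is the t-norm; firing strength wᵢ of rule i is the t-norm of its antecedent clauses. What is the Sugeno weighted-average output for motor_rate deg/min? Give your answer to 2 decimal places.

R1 (z=158.6): clear=0.83, hot=0.14, moderate=0.33; AND[min(a, b)] → w = 0.14
R2 (z=81.0): clear=0.83, warm=0.24, large=0.45; AND[min(a, b)] → w = 0.24
R3 (z=156.0): partial=0.46, large=0.45; AND[min(a, b)] → w = 0.45
R4 (z=71.0): large=0.45, clear=0.83, ¬cool=1−0.46=0.54; AND[min(a, b)] → w = 0.45
R5 (z=41.0): large=0.45, cool=0.46, clear=0.83; AND[min(a, b)] → w = 0.45
Weighted average = (0.14·158.6 + 0.24·81.0 + 0.45·156.0 + 0.45·71.0 + 0.45·41.0) / (0.14 + 0.24 + 0.45 + 0.45 + 0.45)
  = 162.2440 / 1.7300 = 93.78

93.78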